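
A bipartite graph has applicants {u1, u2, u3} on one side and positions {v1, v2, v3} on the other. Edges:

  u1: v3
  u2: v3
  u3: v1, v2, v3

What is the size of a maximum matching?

Unit-capacity flow: source→left, listed edges, right→sink; max matching = max flow.
Augmenting path u1→v3 (+1); matched 1.
Augmenting path u3→v1 (+1); matched 2.
No augmenting path remains; maximum matching = 2.
König certificate: {u3, v3} is a vertex cover of size 2 (every listed pair touches it), so no matching can be larger.

2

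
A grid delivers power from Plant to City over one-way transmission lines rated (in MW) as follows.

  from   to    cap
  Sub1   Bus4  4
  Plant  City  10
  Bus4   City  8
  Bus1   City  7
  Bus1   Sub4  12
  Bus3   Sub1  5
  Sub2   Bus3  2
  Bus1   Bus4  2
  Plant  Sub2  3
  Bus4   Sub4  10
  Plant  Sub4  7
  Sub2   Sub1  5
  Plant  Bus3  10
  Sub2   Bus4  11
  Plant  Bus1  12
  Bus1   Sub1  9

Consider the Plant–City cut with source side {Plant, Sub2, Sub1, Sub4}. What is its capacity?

Edges leaving {Plant, Sub2, Sub1, Sub4}: Plant→Bus1 (12), Plant→Bus3 (10), Plant→City (10), Sub2→Bus4 (11), Sub2→Bus3 (2), Sub1→Bus4 (4).
Cut capacity = 12 + 10 + 10 + 11 + 2 + 4 = 49.

49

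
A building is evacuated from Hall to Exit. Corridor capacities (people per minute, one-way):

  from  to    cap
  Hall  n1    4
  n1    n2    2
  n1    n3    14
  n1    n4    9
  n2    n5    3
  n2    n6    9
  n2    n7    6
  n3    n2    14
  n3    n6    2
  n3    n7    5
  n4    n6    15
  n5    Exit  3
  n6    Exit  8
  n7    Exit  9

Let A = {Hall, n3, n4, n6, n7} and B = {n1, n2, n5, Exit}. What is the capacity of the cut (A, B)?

Edges leaving {Hall, n3, n4, n6, n7}: Hall→n1 (4), n3→n2 (14), n6→Exit (8), n7→Exit (9).
Cut capacity = 4 + 14 + 8 + 9 = 35.

35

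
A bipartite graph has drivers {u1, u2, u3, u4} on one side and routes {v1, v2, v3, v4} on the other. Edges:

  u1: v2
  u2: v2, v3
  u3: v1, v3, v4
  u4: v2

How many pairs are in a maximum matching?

3

Unit-capacity flow: source→left, listed edges, right→sink; max matching = max flow.
Augmenting path u1→v2 (+1); matched 1.
Augmenting path u2→v3 (+1); matched 2.
Augmenting path u3→v1 (+1); matched 3.
No augmenting path remains; maximum matching = 3.
König certificate: {u2, u3, v2} is a vertex cover of size 3 (every listed pair touches it), so no matching can be larger.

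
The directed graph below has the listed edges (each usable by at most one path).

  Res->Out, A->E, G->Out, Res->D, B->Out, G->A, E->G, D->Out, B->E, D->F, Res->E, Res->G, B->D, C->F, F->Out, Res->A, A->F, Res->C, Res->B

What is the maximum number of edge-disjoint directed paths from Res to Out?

5

Assign every edge capacity 1; by Menger, the answer equals the max flow.
Path Res→Out (+1); total 1.
Path Res→B→Out (+1); total 2.
Path Res→D→Out (+1); total 3.
Path Res→G→Out (+1); total 4.
Path Res→A→F→Out (+1); total 5.
No residual Res→Out path; max flow = 5.
Certifying cut of size 5: {F→Out, G→Out, Res→B, Res→D, Res→Out}.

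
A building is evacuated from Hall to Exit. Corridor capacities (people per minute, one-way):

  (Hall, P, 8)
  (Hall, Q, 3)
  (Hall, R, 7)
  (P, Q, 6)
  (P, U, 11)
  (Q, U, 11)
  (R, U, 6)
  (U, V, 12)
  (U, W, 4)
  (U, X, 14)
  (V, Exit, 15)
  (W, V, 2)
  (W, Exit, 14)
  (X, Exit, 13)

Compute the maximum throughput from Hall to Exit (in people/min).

Augment Hall→P→U→V→Exit: bottleneck 8, flow now 8.
Augment Hall→Q→U→V→Exit: bottleneck 3, flow now 11.
Augment Hall→R→U→V→Exit: bottleneck 1, flow now 12.
Augment Hall→R→U→W→Exit: bottleneck 4, flow now 16.
Augment Hall→R→U→X→Exit: bottleneck 1, flow now 17.
No augmenting path remains; maximum flow = 17.
In the residual graph, reachable from Hall: {Hall, R}.
Min-cut edges: Hall→P (8), Hall→Q (3), R→U (6); capacity 8 + 3 + 6 = 17.
This cut is saturated, so no flow can exceed 17.

17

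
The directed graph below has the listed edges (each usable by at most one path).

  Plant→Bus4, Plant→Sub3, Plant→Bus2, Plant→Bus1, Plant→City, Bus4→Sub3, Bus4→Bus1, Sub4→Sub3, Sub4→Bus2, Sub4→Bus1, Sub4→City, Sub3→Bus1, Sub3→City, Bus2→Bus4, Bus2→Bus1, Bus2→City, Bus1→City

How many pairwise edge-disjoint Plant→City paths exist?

4

Assign every edge capacity 1; by Menger, the answer equals the max flow.
Path Plant→City (+1); total 1.
Path Plant→Sub3→City (+1); total 2.
Path Plant→Bus2→City (+1); total 3.
Path Plant→Bus1→City (+1); total 4.
No residual Plant→City path; max flow = 4.
Certifying cut of size 4: {Bus1→City, Plant→Bus2, Plant→City, Sub3→City}.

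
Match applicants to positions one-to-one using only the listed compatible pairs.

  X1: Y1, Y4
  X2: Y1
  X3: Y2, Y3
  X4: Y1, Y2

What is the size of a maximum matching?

Unit-capacity flow: source→left, listed edges, right→sink; max matching = max flow.
Augmenting path X1→Y1 (+1); matched 1.
Augmenting path X3→Y2 (+1); matched 2.
Augmenting path X2→Y1→X1→Y4 (+1); matched 3.
Augmenting path X4→Y2→X3→Y3 (+1); matched 4.
No augmenting path remains; maximum matching = 4.
König certificate: {X1, X2, X3, X4} is a vertex cover of size 4 (every listed pair touches it), so no matching can be larger.

4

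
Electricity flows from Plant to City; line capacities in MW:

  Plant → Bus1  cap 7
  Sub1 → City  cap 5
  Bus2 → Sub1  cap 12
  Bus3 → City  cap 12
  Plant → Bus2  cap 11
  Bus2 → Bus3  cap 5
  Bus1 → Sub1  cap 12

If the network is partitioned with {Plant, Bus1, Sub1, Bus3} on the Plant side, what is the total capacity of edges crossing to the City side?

28

Edges leaving {Plant, Bus1, Sub1, Bus3}: Plant→Bus2 (11), Sub1→City (5), Bus3→City (12).
Cut capacity = 11 + 5 + 12 = 28.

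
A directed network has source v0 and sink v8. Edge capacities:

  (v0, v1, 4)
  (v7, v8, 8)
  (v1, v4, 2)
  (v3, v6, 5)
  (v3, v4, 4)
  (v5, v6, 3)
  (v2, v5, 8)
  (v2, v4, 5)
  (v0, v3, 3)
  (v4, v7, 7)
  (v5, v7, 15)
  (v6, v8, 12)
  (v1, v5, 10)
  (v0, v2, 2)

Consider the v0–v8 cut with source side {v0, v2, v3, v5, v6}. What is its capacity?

40

Edges leaving {v0, v2, v3, v5, v6}: v0→v1 (4), v2→v4 (5), v3→v4 (4), v5→v7 (15), v6→v8 (12).
Cut capacity = 4 + 5 + 4 + 15 + 12 = 40.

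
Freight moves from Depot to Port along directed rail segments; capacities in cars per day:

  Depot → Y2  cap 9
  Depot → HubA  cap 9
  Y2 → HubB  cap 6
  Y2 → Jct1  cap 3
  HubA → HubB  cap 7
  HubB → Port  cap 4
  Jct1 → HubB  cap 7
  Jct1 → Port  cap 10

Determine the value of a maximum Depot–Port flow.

7

Augment Depot→Y2→HubB→Port: bottleneck 4, flow now 4.
Augment Depot→Y2→Jct1→Port: bottleneck 3, flow now 7.
No augmenting path remains; maximum flow = 7.
In the residual graph, reachable from Depot: {Depot, Y2, HubA, HubB}.
Min-cut edges: Y2→Jct1 (3), HubB→Port (4); capacity 3 + 4 = 7.
This cut is saturated, so no flow can exceed 7.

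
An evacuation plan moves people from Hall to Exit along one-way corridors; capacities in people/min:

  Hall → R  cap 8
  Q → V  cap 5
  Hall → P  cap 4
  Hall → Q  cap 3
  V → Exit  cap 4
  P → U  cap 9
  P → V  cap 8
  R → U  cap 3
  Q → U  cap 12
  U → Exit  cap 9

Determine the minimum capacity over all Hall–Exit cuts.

Augment Hall→P→U→Exit: bottleneck 4, flow now 4.
Augment Hall→Q→U→Exit: bottleneck 3, flow now 7.
Augment Hall→R→U→Exit: bottleneck 2, flow now 9.
Augment Hall→R→U→P→V→Exit: bottleneck 1, flow now 10. (uses reverse residual edge)
No augmenting path remains; maximum flow = 10.
By max-flow min-cut, the minimum cut capacity equals the max flow.
In the residual graph, reachable from Hall: {Hall, R}.
Min-cut edges: Hall→P (4), Hall→Q (3), R→U (3); capacity 4 + 3 + 3 = 10.

10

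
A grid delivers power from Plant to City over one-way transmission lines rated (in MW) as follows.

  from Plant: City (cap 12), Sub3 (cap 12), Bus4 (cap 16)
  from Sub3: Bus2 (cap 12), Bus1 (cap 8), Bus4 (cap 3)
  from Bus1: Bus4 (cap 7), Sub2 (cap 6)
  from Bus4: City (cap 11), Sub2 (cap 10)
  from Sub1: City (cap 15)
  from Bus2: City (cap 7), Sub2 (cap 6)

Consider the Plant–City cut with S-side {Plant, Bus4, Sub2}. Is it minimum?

Given cut capacity: 12 + 12 + 11 = 35.
Augment Plant→City: bottleneck 12, flow now 12.
Augment Plant→Bus4→City: bottleneck 11, flow now 23.
Augment Plant→Sub3→Bus2→City: bottleneck 7, flow now 30.
No augmenting path remains; maximum flow = 30.
In the residual graph, reachable from Plant: {Plant, Sub3, Bus1, Bus4, Bus2, Sub2}.
Min-cut edges: Plant→City (12), Bus4→City (11), Bus2→City (7); capacity 12 + 11 + 7 = 30.
Cut capacity 35 exceeds the max flow 30, so it is not minimum.

No — its capacity is 35, but the minimum cut has capacity 30.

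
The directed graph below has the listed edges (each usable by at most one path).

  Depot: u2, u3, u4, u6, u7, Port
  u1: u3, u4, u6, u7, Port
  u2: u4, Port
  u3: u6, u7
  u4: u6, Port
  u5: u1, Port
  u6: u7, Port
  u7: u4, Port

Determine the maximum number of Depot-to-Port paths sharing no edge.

Assign every edge capacity 1; by Menger, the answer equals the max flow.
Path Depot→Port (+1); total 1.
Path Depot→u2→Port (+1); total 2.
Path Depot→u4→Port (+1); total 3.
Path Depot→u6→Port (+1); total 4.
Path Depot→u7→Port (+1); total 5.
No residual Depot→Port path; max flow = 5.
Certifying cut of size 5: {Depot→Port, Depot→u2, u4→Port, u6→Port, u7→Port}.

5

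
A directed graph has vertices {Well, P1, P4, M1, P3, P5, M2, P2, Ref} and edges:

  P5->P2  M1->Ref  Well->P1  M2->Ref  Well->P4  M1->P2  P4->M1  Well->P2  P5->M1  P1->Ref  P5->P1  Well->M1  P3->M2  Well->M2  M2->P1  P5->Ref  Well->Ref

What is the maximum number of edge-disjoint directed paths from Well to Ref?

Assign every edge capacity 1; by Menger, the answer equals the max flow.
Path Well→Ref (+1); total 1.
Path Well→P1→Ref (+1); total 2.
Path Well→M1→Ref (+1); total 3.
Path Well→M2→Ref (+1); total 4.
No residual Well→Ref path; max flow = 4.
Certifying cut of size 4: {M1→Ref, Well→M2, Well→P1, Well→Ref}.

4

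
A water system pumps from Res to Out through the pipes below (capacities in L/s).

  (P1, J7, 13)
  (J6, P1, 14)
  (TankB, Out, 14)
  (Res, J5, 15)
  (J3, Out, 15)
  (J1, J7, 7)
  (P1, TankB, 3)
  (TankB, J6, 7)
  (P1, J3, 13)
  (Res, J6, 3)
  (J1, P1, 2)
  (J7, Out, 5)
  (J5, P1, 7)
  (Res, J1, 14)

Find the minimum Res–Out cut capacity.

Augment Res→J1→J7→Out: bottleneck 5, flow now 5.
Augment Res→J5→P1→TankB→Out: bottleneck 3, flow now 8.
Augment Res→J5→P1→J3→Out: bottleneck 4, flow now 12.
Augment Res→J6→P1→J3→Out: bottleneck 3, flow now 15.
Augment Res→J1→P1→J3→Out: bottleneck 2, flow now 17.
No augmenting path remains; maximum flow = 17.
By max-flow min-cut, the minimum cut capacity equals the max flow.
In the residual graph, reachable from Res: {Res, J5, J1, J7}.
Min-cut edges: Res→J6 (3), J5→P1 (7), J1→P1 (2), J7→Out (5); capacity 3 + 7 + 2 + 5 = 17.

17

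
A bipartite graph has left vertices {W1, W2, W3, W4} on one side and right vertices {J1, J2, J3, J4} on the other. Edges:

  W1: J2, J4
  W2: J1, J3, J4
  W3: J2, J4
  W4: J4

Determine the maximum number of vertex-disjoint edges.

Unit-capacity flow: source→left, listed edges, right→sink; max matching = max flow.
Augmenting path W1→J2 (+1); matched 1.
Augmenting path W2→J1 (+1); matched 2.
Augmenting path W3→J4 (+1); matched 3.
No augmenting path remains; maximum matching = 3.
König certificate: {W2, J2, J4} is a vertex cover of size 3 (every listed pair touches it), so no matching can be larger.

3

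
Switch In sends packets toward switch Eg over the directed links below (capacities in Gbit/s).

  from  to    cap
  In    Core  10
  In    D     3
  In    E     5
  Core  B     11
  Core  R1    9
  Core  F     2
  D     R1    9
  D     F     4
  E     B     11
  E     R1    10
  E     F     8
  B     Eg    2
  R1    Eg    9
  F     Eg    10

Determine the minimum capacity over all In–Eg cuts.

18

Augment In→Core→B→Eg: bottleneck 2, flow now 2.
Augment In→Core→R1→Eg: bottleneck 8, flow now 10.
Augment In→D→R1→Eg: bottleneck 1, flow now 11.
Augment In→D→F→Eg: bottleneck 2, flow now 13.
Augment In→E→F→Eg: bottleneck 5, flow now 18.
No augmenting path remains; maximum flow = 18.
By max-flow min-cut, the minimum cut capacity equals the max flow.
In the residual graph, reachable from In: {In}.
Min-cut edges: In→Core (10), In→D (3), In→E (5); capacity 10 + 3 + 5 = 18.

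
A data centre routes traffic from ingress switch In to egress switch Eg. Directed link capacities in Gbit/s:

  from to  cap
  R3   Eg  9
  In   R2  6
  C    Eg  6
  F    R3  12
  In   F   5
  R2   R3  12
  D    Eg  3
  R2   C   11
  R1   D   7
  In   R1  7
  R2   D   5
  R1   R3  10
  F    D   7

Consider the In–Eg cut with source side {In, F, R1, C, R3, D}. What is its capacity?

24

Edges leaving {In, F, R1, C, R3, D}: In→R2 (6), C→Eg (6), R3→Eg (9), D→Eg (3).
Cut capacity = 6 + 6 + 9 + 3 = 24.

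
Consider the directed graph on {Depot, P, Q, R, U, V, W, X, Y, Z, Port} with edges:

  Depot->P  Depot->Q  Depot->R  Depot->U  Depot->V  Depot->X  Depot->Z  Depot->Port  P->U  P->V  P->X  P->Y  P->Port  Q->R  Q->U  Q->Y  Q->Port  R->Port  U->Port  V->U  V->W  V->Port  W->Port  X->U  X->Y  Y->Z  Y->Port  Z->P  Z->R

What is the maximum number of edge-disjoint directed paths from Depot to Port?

8

Assign every edge capacity 1; by Menger, the answer equals the max flow.
Path Depot→Port (+1); total 1.
Path Depot→P→Port (+1); total 2.
Path Depot→Q→Port (+1); total 3.
Path Depot→R→Port (+1); total 4.
Path Depot→U→Port (+1); total 5.
Path Depot→V→Port (+1); total 6.
Path Depot→X→Y→Port (+1); total 7.
Path Depot→Z→P→V→W→Port (+1); total 8.
No residual Depot→Port path; max flow = 8.
Certifying cut of size 8: {Depot→P, Depot→Port, Depot→Q, Depot→R, Depot→U, Depot→V, Depot→X, Depot→Z}.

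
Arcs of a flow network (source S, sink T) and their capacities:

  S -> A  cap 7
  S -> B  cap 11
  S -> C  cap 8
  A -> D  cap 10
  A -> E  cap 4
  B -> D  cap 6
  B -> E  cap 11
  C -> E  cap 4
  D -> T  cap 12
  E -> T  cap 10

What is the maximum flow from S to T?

22

Augment S→A→D→T: bottleneck 7, flow now 7.
Augment S→B→D→T: bottleneck 5, flow now 12.
Augment S→B→E→T: bottleneck 6, flow now 18.
Augment S→C→E→T: bottleneck 4, flow now 22.
No augmenting path remains; maximum flow = 22.
In the residual graph, reachable from S: {S, C}.
Min-cut edges: S→A (7), S→B (11), C→E (4); capacity 7 + 11 + 4 = 22.
This cut is saturated, so no flow can exceed 22.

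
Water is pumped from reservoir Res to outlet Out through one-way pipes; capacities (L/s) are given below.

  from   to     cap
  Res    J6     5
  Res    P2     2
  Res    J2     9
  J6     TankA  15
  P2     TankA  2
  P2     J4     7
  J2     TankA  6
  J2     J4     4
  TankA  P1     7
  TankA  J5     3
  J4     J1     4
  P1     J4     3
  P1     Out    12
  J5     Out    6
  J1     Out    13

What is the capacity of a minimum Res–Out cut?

14

Augment Res→J6→TankA→P1→Out: bottleneck 5, flow now 5.
Augment Res→P2→TankA→P1→Out: bottleneck 2, flow now 7.
Augment Res→J2→TankA→J5→Out: bottleneck 3, flow now 10.
Augment Res→J2→J4→J1→Out: bottleneck 4, flow now 14.
No augmenting path remains; maximum flow = 14.
By max-flow min-cut, the minimum cut capacity equals the max flow.
In the residual graph, reachable from Res: {Res, J6, P2, J2, TankA, J4}.
Min-cut edges: TankA→P1 (7), TankA→J5 (3), J4→J1 (4); capacity 7 + 3 + 4 = 14.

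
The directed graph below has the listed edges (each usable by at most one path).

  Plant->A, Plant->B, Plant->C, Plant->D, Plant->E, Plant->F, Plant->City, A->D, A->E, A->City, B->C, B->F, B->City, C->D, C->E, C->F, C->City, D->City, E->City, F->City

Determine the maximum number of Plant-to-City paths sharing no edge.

Assign every edge capacity 1; by Menger, the answer equals the max flow.
Path Plant→City (+1); total 1.
Path Plant→A→City (+1); total 2.
Path Plant→B→City (+1); total 3.
Path Plant→C→City (+1); total 4.
Path Plant→D→City (+1); total 5.
Path Plant→E→City (+1); total 6.
Path Plant→F→City (+1); total 7.
No residual Plant→City path; max flow = 7.
Certifying cut of size 7: {Plant→A, Plant→B, Plant→C, Plant→City, Plant→D, Plant→E, Plant→F}.

7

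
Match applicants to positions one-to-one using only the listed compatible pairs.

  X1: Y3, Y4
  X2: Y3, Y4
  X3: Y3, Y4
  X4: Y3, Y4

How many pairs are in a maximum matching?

2

Unit-capacity flow: source→left, listed edges, right→sink; max matching = max flow.
Augmenting path X1→Y3 (+1); matched 1.
Augmenting path X2→Y4 (+1); matched 2.
No augmenting path remains; maximum matching = 2.
König certificate: {Y3, Y4} is a vertex cover of size 2 (every listed pair touches it), so no matching can be larger.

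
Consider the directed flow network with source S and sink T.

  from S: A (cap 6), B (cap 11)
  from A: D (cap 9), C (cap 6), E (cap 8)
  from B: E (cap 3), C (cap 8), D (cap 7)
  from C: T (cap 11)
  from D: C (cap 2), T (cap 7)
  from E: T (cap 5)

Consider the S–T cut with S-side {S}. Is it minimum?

Given cut capacity: 6 + 11 = 17.
Augment S→A→C→T: bottleneck 6, flow now 6.
Augment S→B→C→T: bottleneck 5, flow now 11.
Augment S→B→D→T: bottleneck 6, flow now 17.
No augmenting path remains; maximum flow = 17.
Cut capacity 17 equals the max flow, so it is a minimum cut.

Yes — it is a minimum cut (capacity 17).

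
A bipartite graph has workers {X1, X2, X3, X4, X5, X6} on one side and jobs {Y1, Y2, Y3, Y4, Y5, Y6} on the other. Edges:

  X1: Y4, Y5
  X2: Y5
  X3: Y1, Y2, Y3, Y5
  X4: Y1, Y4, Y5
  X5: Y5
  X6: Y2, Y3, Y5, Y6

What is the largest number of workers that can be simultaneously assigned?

Unit-capacity flow: source→left, listed edges, right→sink; max matching = max flow.
Augmenting path X1→Y4 (+1); matched 1.
Augmenting path X2→Y5 (+1); matched 2.
Augmenting path X3→Y1 (+1); matched 3.
Augmenting path X6→Y2 (+1); matched 4.
Augmenting path X4→Y1→X3→Y3 (+1); matched 5.
No augmenting path remains; maximum matching = 5.
König certificate: {X1, X3, X4, X6, Y5} is a vertex cover of size 5 (every listed pair touches it), so no matching can be larger.

5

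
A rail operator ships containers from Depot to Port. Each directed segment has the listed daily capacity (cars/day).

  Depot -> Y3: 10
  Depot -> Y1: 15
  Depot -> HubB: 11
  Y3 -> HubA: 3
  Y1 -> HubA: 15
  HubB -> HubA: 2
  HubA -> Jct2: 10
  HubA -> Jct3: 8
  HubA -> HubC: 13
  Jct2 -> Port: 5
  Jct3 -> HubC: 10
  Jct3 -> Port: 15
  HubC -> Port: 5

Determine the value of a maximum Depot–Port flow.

18

Augment Depot→Y3→HubA→Jct2→Port: bottleneck 3, flow now 3.
Augment Depot→Y1→HubA→Jct2→Port: bottleneck 2, flow now 5.
Augment Depot→Y1→HubA→Jct3→Port: bottleneck 8, flow now 13.
Augment Depot→Y1→HubA→HubC→Port: bottleneck 5, flow now 18.
No augmenting path remains; maximum flow = 18.
In the residual graph, reachable from Depot: {Depot, Y3, Y1, HubB, HubA, Jct2, HubC}.
Min-cut edges: HubA→Jct3 (8), Jct2→Port (5), HubC→Port (5); capacity 8 + 5 + 5 = 18.
This cut is saturated, so no flow can exceed 18.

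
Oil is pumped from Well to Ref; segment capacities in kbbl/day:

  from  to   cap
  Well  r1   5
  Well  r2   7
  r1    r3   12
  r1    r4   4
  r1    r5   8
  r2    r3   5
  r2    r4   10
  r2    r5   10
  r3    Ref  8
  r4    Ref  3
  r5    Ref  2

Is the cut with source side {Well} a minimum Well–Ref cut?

Yes — it is a minimum cut (capacity 12).

Given cut capacity: 5 + 7 = 12.
Augment Well→r1→r3→Ref: bottleneck 5, flow now 5.
Augment Well→r2→r3→Ref: bottleneck 3, flow now 8.
Augment Well→r2→r4→Ref: bottleneck 3, flow now 11.
Augment Well→r2→r5→Ref: bottleneck 1, flow now 12.
No augmenting path remains; maximum flow = 12.
Cut capacity 12 equals the max flow, so it is a minimum cut.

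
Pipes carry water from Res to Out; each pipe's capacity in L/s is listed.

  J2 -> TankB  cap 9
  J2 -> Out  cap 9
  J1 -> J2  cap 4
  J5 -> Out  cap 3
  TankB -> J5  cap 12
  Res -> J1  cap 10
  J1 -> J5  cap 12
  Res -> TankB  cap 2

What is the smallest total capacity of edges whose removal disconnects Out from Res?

Augment Res→TankB→J5→Out: bottleneck 2, flow now 2.
Augment Res→J1→J2→Out: bottleneck 4, flow now 6.
Augment Res→J1→J5→Out: bottleneck 1, flow now 7.
No augmenting path remains; maximum flow = 7.
By max-flow min-cut, the minimum cut capacity equals the max flow.
In the residual graph, reachable from Res: {Res, TankB, J1, J5}.
Min-cut edges: J1→J2 (4), J5→Out (3); capacity 4 + 3 = 7.

7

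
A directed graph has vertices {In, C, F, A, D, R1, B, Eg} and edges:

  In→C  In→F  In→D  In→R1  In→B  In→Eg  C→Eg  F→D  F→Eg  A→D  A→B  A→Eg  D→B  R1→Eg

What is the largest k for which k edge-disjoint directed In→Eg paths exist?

4

Assign every edge capacity 1; by Menger, the answer equals the max flow.
Path In→Eg (+1); total 1.
Path In→C→Eg (+1); total 2.
Path In→F→Eg (+1); total 3.
Path In→R1→Eg (+1); total 4.
No residual In→Eg path; max flow = 4.
Certifying cut of size 4: {In→C, In→Eg, In→F, In→R1}.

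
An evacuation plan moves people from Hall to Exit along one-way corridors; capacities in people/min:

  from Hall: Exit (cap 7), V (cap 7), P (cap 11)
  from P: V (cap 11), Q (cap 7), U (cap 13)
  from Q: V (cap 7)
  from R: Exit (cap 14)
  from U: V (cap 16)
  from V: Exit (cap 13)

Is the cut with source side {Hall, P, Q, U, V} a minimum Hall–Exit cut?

Given cut capacity: 7 + 13 = 20.
Augment Hall→Exit: bottleneck 7, flow now 7.
Augment Hall→V→Exit: bottleneck 7, flow now 14.
Augment Hall→P→V→Exit: bottleneck 6, flow now 20.
No augmenting path remains; maximum flow = 20.
Cut capacity 20 equals the max flow, so it is a minimum cut.

Yes — it is a minimum cut (capacity 20).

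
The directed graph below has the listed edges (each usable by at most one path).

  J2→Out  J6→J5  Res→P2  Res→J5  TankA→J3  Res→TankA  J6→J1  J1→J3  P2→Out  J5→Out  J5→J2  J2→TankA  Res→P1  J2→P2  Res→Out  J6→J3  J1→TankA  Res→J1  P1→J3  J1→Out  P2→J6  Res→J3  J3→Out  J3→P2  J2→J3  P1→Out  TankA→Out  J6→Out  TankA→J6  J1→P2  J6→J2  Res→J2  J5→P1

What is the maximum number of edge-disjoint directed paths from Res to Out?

Assign every edge capacity 1; by Menger, the answer equals the max flow.
Path Res→Out (+1); total 1.
Path Res→J2→Out (+1); total 2.
Path Res→J1→Out (+1); total 3.
Path Res→J5→Out (+1); total 4.
Path Res→P1→Out (+1); total 5.
Path Res→TankA→Out (+1); total 6.
Path Res→J3→Out (+1); total 7.
Path Res→P2→Out (+1); total 8.
No residual Res→Out path; max flow = 8.
Certifying cut of size 8: {Res→J1, Res→J2, Res→J3, Res→J5, Res→Out, Res→P1, Res→P2, Res→TankA}.

8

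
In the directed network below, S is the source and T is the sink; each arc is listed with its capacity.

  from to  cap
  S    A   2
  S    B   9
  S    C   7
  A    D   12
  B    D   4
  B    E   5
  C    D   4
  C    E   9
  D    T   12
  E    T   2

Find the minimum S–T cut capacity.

12

Augment S→A→D→T: bottleneck 2, flow now 2.
Augment S→B→D→T: bottleneck 4, flow now 6.
Augment S→B→E→T: bottleneck 2, flow now 8.
Augment S→C→D→T: bottleneck 4, flow now 12.
No augmenting path remains; maximum flow = 12.
By max-flow min-cut, the minimum cut capacity equals the max flow.
In the residual graph, reachable from S: {S, B, C, E}.
Min-cut edges: S→A (2), B→D (4), C→D (4), E→T (2); capacity 2 + 4 + 4 + 2 = 12.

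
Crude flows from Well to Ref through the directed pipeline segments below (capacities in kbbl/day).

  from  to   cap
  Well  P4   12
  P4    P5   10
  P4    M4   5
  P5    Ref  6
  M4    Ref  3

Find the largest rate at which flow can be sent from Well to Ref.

Augment Well→P4→P5→Ref: bottleneck 6, flow now 6.
Augment Well→P4→M4→Ref: bottleneck 3, flow now 9.
No augmenting path remains; maximum flow = 9.
In the residual graph, reachable from Well: {Well, P4, P5, M4}.
Min-cut edges: P5→Ref (6), M4→Ref (3); capacity 6 + 3 = 9.
This cut is saturated, so no flow can exceed 9.

9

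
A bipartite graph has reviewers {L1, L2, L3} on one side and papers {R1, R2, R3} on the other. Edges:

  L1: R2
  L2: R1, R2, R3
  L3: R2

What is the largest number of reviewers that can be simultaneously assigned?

Unit-capacity flow: source→left, listed edges, right→sink; max matching = max flow.
Augmenting path L1→R2 (+1); matched 1.
Augmenting path L2→R1 (+1); matched 2.
No augmenting path remains; maximum matching = 2.
König certificate: {L2, R2} is a vertex cover of size 2 (every listed pair touches it), so no matching can be larger.

2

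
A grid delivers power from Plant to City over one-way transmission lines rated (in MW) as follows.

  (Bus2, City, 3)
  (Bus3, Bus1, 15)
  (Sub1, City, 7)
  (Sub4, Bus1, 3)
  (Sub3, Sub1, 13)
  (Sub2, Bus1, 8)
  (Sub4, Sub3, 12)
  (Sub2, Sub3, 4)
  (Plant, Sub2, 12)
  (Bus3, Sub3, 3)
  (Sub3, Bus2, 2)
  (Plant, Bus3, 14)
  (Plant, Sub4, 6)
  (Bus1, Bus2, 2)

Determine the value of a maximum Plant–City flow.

Augment Plant→Sub2→Bus1→Bus2→City: bottleneck 2, flow now 2.
Augment Plant→Sub2→Sub3→Bus2→City: bottleneck 1, flow now 3.
Augment Plant→Sub2→Sub3→Sub1→City: bottleneck 3, flow now 6.
Augment Plant→Bus3→Sub3→Sub1→City: bottleneck 3, flow now 9.
Augment Plant→Sub4→Sub3→Sub1→City: bottleneck 1, flow now 10.
No augmenting path remains; maximum flow = 10.
In the residual graph, reachable from Plant: {Plant, Sub2, Bus3, Sub4, Bus1, Sub3, Bus2, Sub1}.
Min-cut edges: Bus2→City (3), Sub1→City (7); capacity 3 + 7 = 10.
This cut is saturated, so no flow can exceed 10.

10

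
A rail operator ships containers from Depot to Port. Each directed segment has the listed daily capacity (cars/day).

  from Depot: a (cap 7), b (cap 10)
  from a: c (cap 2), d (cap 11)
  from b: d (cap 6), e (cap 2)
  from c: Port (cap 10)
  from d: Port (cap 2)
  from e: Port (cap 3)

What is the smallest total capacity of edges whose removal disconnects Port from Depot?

Augment Depot→a→c→Port: bottleneck 2, flow now 2.
Augment Depot→a→d→Port: bottleneck 2, flow now 4.
Augment Depot→b→e→Port: bottleneck 2, flow now 6.
No augmenting path remains; maximum flow = 6.
By max-flow min-cut, the minimum cut capacity equals the max flow.
In the residual graph, reachable from Depot: {Depot, a, b, d}.
Min-cut edges: a→c (2), b→e (2), d→Port (2); capacity 2 + 2 + 2 = 6.

6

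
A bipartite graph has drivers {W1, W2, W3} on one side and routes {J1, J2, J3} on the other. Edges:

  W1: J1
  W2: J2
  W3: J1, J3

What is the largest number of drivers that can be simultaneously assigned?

Unit-capacity flow: source→left, listed edges, right→sink; max matching = max flow.
Augmenting path W1→J1 (+1); matched 1.
Augmenting path W2→J2 (+1); matched 2.
Augmenting path W3→J3 (+1); matched 3.
No augmenting path remains; maximum matching = 3.
König certificate: {W1, W2, W3} is a vertex cover of size 3 (every listed pair touches it), so no matching can be larger.

3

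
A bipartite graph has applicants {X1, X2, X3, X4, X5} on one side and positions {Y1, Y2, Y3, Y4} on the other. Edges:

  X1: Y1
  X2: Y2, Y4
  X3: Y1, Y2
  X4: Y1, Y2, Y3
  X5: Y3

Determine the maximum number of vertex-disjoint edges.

4

Unit-capacity flow: source→left, listed edges, right→sink; max matching = max flow.
Augmenting path X1→Y1 (+1); matched 1.
Augmenting path X2→Y2 (+1); matched 2.
Augmenting path X4→Y3 (+1); matched 3.
Augmenting path X3→Y2→X2→Y4 (+1); matched 4.
No augmenting path remains; maximum matching = 4.
König certificate: {X2, Y1, Y2, Y3} is a vertex cover of size 4 (every listed pair touches it), so no matching can be larger.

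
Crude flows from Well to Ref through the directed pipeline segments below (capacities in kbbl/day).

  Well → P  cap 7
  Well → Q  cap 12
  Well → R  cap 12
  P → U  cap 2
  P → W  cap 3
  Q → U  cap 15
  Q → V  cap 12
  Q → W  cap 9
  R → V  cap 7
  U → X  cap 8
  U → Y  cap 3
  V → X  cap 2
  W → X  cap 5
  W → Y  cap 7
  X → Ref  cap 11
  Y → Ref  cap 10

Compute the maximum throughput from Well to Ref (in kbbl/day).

19

Augment Well→P→U→X→Ref: bottleneck 2, flow now 2.
Augment Well→P→W→X→Ref: bottleneck 3, flow now 5.
Augment Well→Q→U→X→Ref: bottleneck 6, flow now 11.
Augment Well→Q→U→Y→Ref: bottleneck 3, flow now 14.
Augment Well→Q→W→Y→Ref: bottleneck 3, flow now 17.
Augment Well→R→V→X→W→Y→Ref: bottleneck 2, flow now 19. (uses reverse residual edge)
No augmenting path remains; maximum flow = 19.
In the residual graph, reachable from Well: {Well, P, R, V}.
Min-cut edges: Well→Q (12), P→U (2), P→W (3), V→X (2); capacity 12 + 2 + 3 + 2 = 19.
This cut is saturated, so no flow can exceed 19.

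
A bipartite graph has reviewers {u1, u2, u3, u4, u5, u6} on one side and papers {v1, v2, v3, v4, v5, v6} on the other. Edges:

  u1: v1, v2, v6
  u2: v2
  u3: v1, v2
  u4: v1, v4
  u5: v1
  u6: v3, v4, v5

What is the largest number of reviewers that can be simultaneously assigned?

Unit-capacity flow: source→left, listed edges, right→sink; max matching = max flow.
Augmenting path u1→v1 (+1); matched 1.
Augmenting path u2→v2 (+1); matched 2.
Augmenting path u4→v4 (+1); matched 3.
Augmenting path u6→v3 (+1); matched 4.
Augmenting path u3→v1→u1→v6 (+1); matched 5.
No augmenting path remains; maximum matching = 5.
König certificate: {u1, u4, u6, v1, v2} is a vertex cover of size 5 (every listed pair touches it), so no matching can be larger.

5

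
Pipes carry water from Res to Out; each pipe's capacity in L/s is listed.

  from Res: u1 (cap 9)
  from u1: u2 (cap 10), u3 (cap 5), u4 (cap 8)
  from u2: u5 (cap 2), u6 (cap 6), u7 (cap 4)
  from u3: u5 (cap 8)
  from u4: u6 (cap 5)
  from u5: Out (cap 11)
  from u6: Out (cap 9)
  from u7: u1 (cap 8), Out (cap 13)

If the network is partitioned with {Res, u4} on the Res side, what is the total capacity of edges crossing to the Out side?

Edges leaving {Res, u4}: Res→u1 (9), u4→u6 (5).
Cut capacity = 9 + 5 = 14.

14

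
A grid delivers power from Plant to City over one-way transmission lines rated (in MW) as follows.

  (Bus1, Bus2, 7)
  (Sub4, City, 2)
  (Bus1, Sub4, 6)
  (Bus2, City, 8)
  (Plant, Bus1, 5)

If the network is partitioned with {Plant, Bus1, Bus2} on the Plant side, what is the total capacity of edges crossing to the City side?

Edges leaving {Plant, Bus1, Bus2}: Bus1→Sub4 (6), Bus2→City (8).
Cut capacity = 6 + 8 = 14.

14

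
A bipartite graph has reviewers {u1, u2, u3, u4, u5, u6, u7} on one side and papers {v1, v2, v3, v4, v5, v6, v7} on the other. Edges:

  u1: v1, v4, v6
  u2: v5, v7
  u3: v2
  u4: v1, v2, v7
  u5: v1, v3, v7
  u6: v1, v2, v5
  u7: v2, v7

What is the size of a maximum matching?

6

Unit-capacity flow: source→left, listed edges, right→sink; max matching = max flow.
Augmenting path u1→v1 (+1); matched 1.
Augmenting path u2→v5 (+1); matched 2.
Augmenting path u3→v2 (+1); matched 3.
Augmenting path u4→v7 (+1); matched 4.
Augmenting path u5→v3 (+1); matched 5.
Augmenting path u6→v1→u1→v4 (+1); matched 6.
No augmenting path remains; maximum matching = 6.
König certificate: {u1, u5, v1, v2, v5, v7} is a vertex cover of size 6 (every listed pair touches it), so no matching can be larger.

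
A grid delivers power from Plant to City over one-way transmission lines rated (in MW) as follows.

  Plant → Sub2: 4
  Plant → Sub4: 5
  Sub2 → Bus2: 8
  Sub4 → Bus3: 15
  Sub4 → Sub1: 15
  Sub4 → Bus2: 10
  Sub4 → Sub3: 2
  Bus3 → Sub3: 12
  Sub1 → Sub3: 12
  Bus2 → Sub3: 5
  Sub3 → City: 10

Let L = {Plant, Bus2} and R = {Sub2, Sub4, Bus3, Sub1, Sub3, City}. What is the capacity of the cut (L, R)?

Edges leaving {Plant, Bus2}: Plant→Sub2 (4), Plant→Sub4 (5), Bus2→Sub3 (5).
Cut capacity = 4 + 5 + 5 = 14.

14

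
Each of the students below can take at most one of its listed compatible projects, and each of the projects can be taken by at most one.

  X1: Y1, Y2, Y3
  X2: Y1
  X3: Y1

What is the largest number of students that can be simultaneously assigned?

2

Unit-capacity flow: source→left, listed edges, right→sink; max matching = max flow.
Augmenting path X1→Y1 (+1); matched 1.
Augmenting path X2→Y1→X1→Y2 (+1); matched 2.
No augmenting path remains; maximum matching = 2.
König certificate: {X1, Y1} is a vertex cover of size 2 (every listed pair touches it), so no matching can be larger.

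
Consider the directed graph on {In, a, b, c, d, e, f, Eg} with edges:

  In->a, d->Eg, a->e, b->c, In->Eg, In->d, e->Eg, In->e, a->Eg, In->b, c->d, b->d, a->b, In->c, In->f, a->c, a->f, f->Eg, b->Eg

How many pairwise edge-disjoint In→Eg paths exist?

6

Assign every edge capacity 1; by Menger, the answer equals the max flow.
Path In→Eg (+1); total 1.
Path In→a→Eg (+1); total 2.
Path In→b→Eg (+1); total 3.
Path In→d→Eg (+1); total 4.
Path In→e→Eg (+1); total 5.
Path In→f→Eg (+1); total 6.
No residual In→Eg path; max flow = 6.
Certifying cut of size 6: {In→Eg, In→a, In→b, In→e, In→f, d→Eg}.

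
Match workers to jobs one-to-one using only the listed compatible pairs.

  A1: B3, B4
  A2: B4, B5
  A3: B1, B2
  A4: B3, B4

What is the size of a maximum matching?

4

Unit-capacity flow: source→left, listed edges, right→sink; max matching = max flow.
Augmenting path A1→B3 (+1); matched 1.
Augmenting path A2→B4 (+1); matched 2.
Augmenting path A3→B1 (+1); matched 3.
Augmenting path A4→B4→A2→B5 (+1); matched 4.
No augmenting path remains; maximum matching = 4.
König certificate: {A1, A2, A3, A4} is a vertex cover of size 4 (every listed pair touches it), so no matching can be larger.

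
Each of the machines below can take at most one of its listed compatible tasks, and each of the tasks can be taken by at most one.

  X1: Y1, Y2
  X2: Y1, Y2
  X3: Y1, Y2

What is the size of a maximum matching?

2

Unit-capacity flow: source→left, listed edges, right→sink; max matching = max flow.
Augmenting path X1→Y1 (+1); matched 1.
Augmenting path X2→Y2 (+1); matched 2.
No augmenting path remains; maximum matching = 2.
König certificate: {Y1, Y2} is a vertex cover of size 2 (every listed pair touches it), so no matching can be larger.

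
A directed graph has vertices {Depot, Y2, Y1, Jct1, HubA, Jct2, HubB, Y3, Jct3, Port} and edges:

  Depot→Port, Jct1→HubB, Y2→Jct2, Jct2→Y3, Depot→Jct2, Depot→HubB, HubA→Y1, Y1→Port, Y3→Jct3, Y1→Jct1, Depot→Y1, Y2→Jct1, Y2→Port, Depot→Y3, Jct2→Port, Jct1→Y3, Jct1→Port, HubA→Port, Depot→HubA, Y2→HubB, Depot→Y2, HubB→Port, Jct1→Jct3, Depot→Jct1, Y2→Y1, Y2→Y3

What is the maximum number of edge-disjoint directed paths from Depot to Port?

7

Assign every edge capacity 1; by Menger, the answer equals the max flow.
Path Depot→Port (+1); total 1.
Path Depot→Y2→Port (+1); total 2.
Path Depot→Y1→Port (+1); total 3.
Path Depot→Jct1→Port (+1); total 4.
Path Depot→HubA→Port (+1); total 5.
Path Depot→Jct2→Port (+1); total 6.
Path Depot→HubB→Port (+1); total 7.
No residual Depot→Port path; max flow = 7.
Certifying cut of size 7: {Depot→HubA, Depot→HubB, Depot→Jct1, Depot→Jct2, Depot→Port, Depot→Y1, Depot→Y2}.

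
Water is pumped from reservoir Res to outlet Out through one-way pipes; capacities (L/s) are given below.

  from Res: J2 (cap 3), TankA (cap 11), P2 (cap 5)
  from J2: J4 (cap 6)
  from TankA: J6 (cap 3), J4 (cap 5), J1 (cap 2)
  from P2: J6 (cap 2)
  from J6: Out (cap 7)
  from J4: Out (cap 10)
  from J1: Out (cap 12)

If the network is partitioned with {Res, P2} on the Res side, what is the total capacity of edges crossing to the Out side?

Edges leaving {Res, P2}: Res→J2 (3), Res→TankA (11), P2→J6 (2).
Cut capacity = 3 + 11 + 2 = 16.

16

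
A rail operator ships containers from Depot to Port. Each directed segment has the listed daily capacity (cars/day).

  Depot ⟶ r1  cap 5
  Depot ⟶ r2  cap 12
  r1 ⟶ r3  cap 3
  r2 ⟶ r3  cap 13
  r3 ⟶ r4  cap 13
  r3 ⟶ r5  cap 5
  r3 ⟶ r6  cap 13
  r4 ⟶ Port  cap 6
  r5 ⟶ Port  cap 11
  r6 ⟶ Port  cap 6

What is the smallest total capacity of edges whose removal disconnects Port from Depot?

Augment Depot→r1→r3→r4→Port: bottleneck 3, flow now 3.
Augment Depot→r2→r3→r4→Port: bottleneck 3, flow now 6.
Augment Depot→r2→r3→r5→Port: bottleneck 5, flow now 11.
Augment Depot→r2→r3→r6→Port: bottleneck 4, flow now 15.
No augmenting path remains; maximum flow = 15.
By max-flow min-cut, the minimum cut capacity equals the max flow.
In the residual graph, reachable from Depot: {Depot, r1}.
Min-cut edges: Depot→r2 (12), r1→r3 (3); capacity 12 + 3 = 15.

15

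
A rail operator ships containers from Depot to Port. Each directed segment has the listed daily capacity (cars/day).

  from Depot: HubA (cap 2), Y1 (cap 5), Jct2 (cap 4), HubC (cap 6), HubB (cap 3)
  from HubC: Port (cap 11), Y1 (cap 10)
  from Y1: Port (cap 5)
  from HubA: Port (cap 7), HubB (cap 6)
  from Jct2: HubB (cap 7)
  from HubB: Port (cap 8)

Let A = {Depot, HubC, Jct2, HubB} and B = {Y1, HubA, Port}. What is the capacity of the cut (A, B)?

Edges leaving {Depot, HubC, Jct2, HubB}: Depot→Y1 (5), Depot→HubA (2), HubC→Y1 (10), HubC→Port (11), HubB→Port (8).
Cut capacity = 5 + 2 + 10 + 11 + 8 = 36.

36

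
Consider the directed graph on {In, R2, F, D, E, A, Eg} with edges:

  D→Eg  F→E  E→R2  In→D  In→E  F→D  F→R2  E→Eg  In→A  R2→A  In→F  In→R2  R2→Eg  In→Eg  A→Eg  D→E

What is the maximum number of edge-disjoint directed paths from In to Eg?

Assign every edge capacity 1; by Menger, the answer equals the max flow.
Path In→Eg (+1); total 1.
Path In→R2→Eg (+1); total 2.
Path In→D→Eg (+1); total 3.
Path In→E→Eg (+1); total 4.
Path In→A→Eg (+1); total 5.
No residual In→Eg path; max flow = 5.
Certifying cut of size 5: {A→Eg, D→Eg, E→Eg, In→Eg, R2→Eg}.

5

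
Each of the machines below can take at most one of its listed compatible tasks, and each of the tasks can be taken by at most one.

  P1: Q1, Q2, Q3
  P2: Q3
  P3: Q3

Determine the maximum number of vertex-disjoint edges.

2

Unit-capacity flow: source→left, listed edges, right→sink; max matching = max flow.
Augmenting path P1→Q1 (+1); matched 1.
Augmenting path P2→Q3 (+1); matched 2.
No augmenting path remains; maximum matching = 2.
König certificate: {P1, Q3} is a vertex cover of size 2 (every listed pair touches it), so no matching can be larger.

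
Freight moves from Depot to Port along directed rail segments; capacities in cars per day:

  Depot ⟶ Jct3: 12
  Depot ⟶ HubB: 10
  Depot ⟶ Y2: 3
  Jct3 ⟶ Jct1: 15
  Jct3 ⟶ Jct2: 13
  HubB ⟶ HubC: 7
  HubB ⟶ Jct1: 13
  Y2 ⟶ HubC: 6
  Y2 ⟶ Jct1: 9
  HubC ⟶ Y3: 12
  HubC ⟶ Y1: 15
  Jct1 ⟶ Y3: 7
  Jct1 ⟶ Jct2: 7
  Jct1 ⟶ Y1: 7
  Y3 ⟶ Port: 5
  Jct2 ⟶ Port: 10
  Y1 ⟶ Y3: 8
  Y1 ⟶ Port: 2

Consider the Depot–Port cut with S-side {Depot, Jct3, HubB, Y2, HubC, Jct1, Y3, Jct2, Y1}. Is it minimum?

Yes — it is a minimum cut (capacity 17).

Given cut capacity: 5 + 10 + 2 = 17.
Augment Depot→Jct3→Jct2→Port: bottleneck 10, flow now 10.
Augment Depot→Jct3→Jct1→Y3→Port: bottleneck 2, flow now 12.
Augment Depot→HubB→HubC→Y3→Port: bottleneck 3, flow now 15.
Augment Depot→HubB→HubC→Y1→Port: bottleneck 2, flow now 17.
No augmenting path remains; maximum flow = 17.
Cut capacity 17 equals the max flow, so it is a minimum cut.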